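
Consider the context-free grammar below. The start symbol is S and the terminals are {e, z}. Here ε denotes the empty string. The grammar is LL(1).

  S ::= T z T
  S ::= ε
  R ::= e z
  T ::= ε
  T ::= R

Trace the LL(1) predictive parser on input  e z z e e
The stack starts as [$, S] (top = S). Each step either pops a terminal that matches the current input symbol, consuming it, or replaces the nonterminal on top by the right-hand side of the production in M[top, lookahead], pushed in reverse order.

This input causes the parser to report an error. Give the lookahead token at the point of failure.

e

      Stack      Input        Action
   1  $ S        e z z e e $  expand S ::= T z T
   2  $ T z T    e z z e e $  expand T ::= R
   3  $ T z R    e z z e e $  expand R ::= e z
   4  $ T z z e  e z z e e $  match e
   5  $ T z z    z z e e $    match z
   6  $ T z      z e e $      match z
   7  $ T        e e $        expand T ::= R
   8  $ R        e e $        expand R ::= e z
   9  $ z e      e e $        match e
  10  $ z        e $          error: top is terminal z but lookahead is e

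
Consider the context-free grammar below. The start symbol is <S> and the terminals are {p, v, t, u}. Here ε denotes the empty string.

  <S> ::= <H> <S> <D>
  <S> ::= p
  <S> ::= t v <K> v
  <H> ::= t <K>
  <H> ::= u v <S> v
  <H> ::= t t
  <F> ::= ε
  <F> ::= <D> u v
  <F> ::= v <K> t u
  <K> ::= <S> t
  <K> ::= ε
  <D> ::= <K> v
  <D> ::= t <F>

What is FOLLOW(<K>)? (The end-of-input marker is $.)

{p, t, u, v}

FIRST(<H>) = {t, u}
FIRST(<S>) = {p, t, u}  (via <H> <S> <D>)
FIRST(<K>) = {ε, p, t, u}  (via <S> t)
FIRST(<D>) = {p, t, u, v}  (via <K> v)
FIRST(<F>) = {ε, p, t, u, v}  (via <D> u v)
FOLLOW(<S>) includes $ since <S> is the start symbol.
FOLLOW(<S>): in <S>::=<H> <S> <D>, <S> is followed by <D> with FIRST {p, t, u, v}; in <H>::=u v <S> v, <S> is followed by v with FIRST {v}; in <K>::=<S> t, <S> is followed by t with FIRST {t}. Thus FOLLOW(<S>) = {$, p, t, u, v}.
FOLLOW(<H>): in <S>::=<H> <S> <D>, <H> is followed by <S> <D> with FIRST {p, t, u}. Thus FOLLOW(<H>) = {p, t, u}.
FOLLOW(<K>): in <S>::=t v <K> v, <K> is followed by v with FIRST {v}; in <H>::=t <K>, the suffix after <K> is empty, so FOLLOW(<K>) ⊇ FOLLOW(<H>) = {p, t, u}; in <F>::=v <K> t u, <K> is followed by t u with FIRST {t}; in <D>::=<K> v, <K> is followed by v with FIRST {v}. Thus FOLLOW(<K>) = {p, t, u, v}.
FOLLOW(<D>): in <S>::=<H> <S> <D>, the suffix after <D> is empty, so FOLLOW(<D>) ⊇ FOLLOW(<S>) = {$, p, t, u, v}; in <F>::=<D> u v, <D> is followed by u v with FIRST {u}. Thus FOLLOW(<D>) = {$, p, t, u, v}.
FOLLOW(<F>): in <D>::=t <F>, the suffix after <F> is empty, so FOLLOW(<F>) ⊇ FOLLOW(<D>) = {$, p, t, u, v}. Thus FOLLOW(<F>) = {$, p, t, u, v}.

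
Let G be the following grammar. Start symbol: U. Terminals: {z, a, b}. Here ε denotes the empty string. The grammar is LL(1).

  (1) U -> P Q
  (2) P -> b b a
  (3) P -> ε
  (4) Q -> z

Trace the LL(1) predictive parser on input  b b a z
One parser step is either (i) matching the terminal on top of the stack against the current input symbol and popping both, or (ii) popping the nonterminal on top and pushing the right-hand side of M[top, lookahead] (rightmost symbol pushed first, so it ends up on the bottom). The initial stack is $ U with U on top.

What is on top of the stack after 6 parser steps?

z

step 1: stack=$ U  input=b b a z $  — expand U -> P Q
step 2: stack=$ Q P  input=b b a z $  — expand P -> b b a
step 3: stack=$ Q a b b  input=b b a z $  — match b
step 4: stack=$ Q a b  input=b a z $  — match b
step 5: stack=$ Q a  input=a z $  — match a
step 6: stack=$ Q  input=z $  — expand Q -> z
Stack after step 6: $ z (top = z).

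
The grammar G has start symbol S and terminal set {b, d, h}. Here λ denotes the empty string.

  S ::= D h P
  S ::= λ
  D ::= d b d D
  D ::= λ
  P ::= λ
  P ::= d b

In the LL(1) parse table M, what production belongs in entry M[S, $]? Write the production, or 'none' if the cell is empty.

FIRST(D) = {λ, d}
FIRST(P) = {λ, d}
FIRST(S) = {λ, d, h}  (via D h P)
FOLLOW(S) includes $ since S is the start symbol.
FOLLOW(S): S appears on no right-hand side. Thus FOLLOW(S) = {$}.
For S ::= D h P: FIRST(D h P) = {d, h}, so it goes in M[S, t] for t ∈ {d, h}.
For S ::= λ: FIRST(λ) = {λ}, so it goes in M[S, t] for t ∈ {}; since λ ∈ FIRST, also for every t ∈ FOLLOW(S) = {$}.

S ::= λ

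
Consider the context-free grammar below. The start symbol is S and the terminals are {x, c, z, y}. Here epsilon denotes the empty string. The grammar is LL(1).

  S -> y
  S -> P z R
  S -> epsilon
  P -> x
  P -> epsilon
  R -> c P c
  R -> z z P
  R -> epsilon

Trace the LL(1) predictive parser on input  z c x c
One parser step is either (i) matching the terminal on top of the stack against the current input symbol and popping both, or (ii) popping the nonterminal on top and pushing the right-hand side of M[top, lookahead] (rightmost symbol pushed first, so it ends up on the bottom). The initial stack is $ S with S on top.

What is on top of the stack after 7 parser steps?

step 1: stack=$ S  input=z c x c $  — expand S -> P z R
step 2: stack=$ R z P  input=z c x c $  — expand P -> epsilon
step 3: stack=$ R z  input=z c x c $  — match z
step 4: stack=$ R  input=c x c $  — expand R -> c P c
step 5: stack=$ c P c  input=c x c $  — match c
step 6: stack=$ c P  input=x c $  — expand P -> x
step 7: stack=$ c x  input=x c $  — match x
Stack after step 7: $ c (top = c).

c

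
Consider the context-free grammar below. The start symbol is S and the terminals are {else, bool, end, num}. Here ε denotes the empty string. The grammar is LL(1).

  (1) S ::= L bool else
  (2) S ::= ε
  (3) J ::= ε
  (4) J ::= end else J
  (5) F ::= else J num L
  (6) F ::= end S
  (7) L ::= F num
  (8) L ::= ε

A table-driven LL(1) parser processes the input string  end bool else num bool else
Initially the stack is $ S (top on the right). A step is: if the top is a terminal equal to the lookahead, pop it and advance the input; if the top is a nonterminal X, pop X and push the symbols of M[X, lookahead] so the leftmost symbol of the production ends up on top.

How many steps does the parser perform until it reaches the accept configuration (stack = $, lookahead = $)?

11

      Stack                        Input                          Action
   1  $ S                          end bool else num bool else $  expand S ::= L bool else
   2  $ else bool L                end bool else num bool else $  expand L ::= F num
   3  $ else bool num F            end bool else num bool else $  expand F ::= end S
   4  $ else bool num S end        end bool else num bool else $  match end
   5  $ else bool num S            bool else num bool else $      expand S ::= L bool else
   6  $ else bool num else bool L  bool else num bool else $      expand L ::= ε
   7  $ else bool num else bool    bool else num bool else $      match bool
   8  $ else bool num else         else num bool else $           match else
   9  $ else bool num              num bool else $                match num
  10  $ else bool                  bool else $                    match bool
  11  $ else                       else $                         match else
Accept reached after 11 steps.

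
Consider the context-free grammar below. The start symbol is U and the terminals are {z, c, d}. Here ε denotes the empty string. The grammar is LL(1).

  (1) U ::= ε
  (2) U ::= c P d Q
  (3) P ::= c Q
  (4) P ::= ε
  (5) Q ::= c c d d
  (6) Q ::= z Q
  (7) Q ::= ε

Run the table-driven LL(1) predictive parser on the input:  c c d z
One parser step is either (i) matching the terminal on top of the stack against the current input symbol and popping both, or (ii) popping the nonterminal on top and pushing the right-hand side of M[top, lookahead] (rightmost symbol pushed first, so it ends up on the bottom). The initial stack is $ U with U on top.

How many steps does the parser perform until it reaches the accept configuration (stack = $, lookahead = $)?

     Stack      Input      Action
  1  $ U        c c d z $  expand U ::= c P d Q
  2  $ Q d P c  c c d z $  match c
  3  $ Q d P    c d z $    expand P ::= c Q
  4  $ Q d Q c  c d z $    match c
  5  $ Q d Q    d z $      expand Q ::= ε
  6  $ Q d      d z $      match d
  7  $ Q        z $        expand Q ::= z Q
  8  $ Q z      z $        match z
  9  $ Q        $          expand Q ::= ε
Accept reached after 9 steps.

9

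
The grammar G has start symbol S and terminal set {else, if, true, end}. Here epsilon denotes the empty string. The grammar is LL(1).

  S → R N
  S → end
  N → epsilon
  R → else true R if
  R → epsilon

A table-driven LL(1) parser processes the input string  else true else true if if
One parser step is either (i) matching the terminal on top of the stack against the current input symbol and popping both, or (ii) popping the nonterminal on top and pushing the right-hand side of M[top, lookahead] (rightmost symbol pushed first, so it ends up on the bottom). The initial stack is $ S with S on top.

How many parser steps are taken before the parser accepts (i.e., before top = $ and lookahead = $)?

11

      Stack                  Input                        Action
   1  $ S                    else true else true if if $  expand S → R N
   2  $ N R                  else true else true if if $  expand R → else true R if
   3  $ N if R true else     else true else true if if $  match else
   4  $ N if R true          true else true if if $       match true
   5  $ N if R               else true if if $            expand R → else true R if
   6  $ N if if R true else  else true if if $            match else
   7  $ N if if R true       true if if $                 match true
   8  $ N if if R            if if $                      expand R → epsilon
   9  $ N if if              if if $                      match if
  10  $ N if                 if $                         match if
  11  $ N                    $                            expand N → epsilon
Accept reached after 11 steps.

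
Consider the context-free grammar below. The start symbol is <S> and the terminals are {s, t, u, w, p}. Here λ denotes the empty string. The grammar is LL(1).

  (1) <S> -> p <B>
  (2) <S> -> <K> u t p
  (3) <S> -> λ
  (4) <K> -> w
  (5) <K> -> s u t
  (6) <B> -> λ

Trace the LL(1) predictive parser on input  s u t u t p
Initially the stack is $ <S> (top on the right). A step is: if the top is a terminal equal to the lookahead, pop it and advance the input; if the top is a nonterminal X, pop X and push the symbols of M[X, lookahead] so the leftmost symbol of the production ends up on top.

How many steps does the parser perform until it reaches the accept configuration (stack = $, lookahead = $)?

8

step 1: stack=$ <S>  input=s u t u t p $  — expand <S> -> <K> u t p
step 2: stack=$ p t u <K>  input=s u t u t p $  — expand <K> -> s u t
step 3: stack=$ p t u t u s  input=s u t u t p $  — match s
step 4: stack=$ p t u t u  input=u t u t p $  — match u
step 5: stack=$ p t u t  input=t u t p $  — match t
step 6: stack=$ p t u  input=u t p $  — match u
step 7: stack=$ p t  input=t p $  — match t
step 8: stack=$ p  input=p $  — match p
Accept reached after 8 steps.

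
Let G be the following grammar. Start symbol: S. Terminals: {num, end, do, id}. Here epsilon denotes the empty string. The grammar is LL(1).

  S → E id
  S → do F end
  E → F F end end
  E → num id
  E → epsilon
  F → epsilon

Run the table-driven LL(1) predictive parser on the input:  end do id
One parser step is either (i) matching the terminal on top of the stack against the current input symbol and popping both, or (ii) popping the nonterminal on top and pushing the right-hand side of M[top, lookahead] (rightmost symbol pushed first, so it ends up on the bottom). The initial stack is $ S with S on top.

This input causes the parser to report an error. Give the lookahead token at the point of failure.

do

     Stack             Input        Action
  1  $ S               end do id $  expand S → E id
  2  $ id E            end do id $  expand E → F F end end
  3  $ id end end F F  end do id $  expand F → epsilon
  4  $ id end end F    end do id $  expand F → epsilon
  5  $ id end end      end do id $  match end
  6  $ id end          do id $      error: top is terminal end but lookahead is do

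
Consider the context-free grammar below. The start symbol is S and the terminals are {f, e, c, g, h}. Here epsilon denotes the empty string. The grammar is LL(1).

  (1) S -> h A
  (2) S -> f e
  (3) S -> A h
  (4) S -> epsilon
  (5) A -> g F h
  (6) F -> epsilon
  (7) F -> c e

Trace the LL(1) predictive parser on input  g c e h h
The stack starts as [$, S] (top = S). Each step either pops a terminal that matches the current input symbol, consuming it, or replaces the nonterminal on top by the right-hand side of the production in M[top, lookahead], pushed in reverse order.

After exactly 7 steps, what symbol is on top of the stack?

h

step 1: stack=$ S  input=g c e h h $  — expand S -> A h
step 2: stack=$ h A  input=g c e h h $  — expand A -> g F h
step 3: stack=$ h h F g  input=g c e h h $  — match g
step 4: stack=$ h h F  input=c e h h $  — expand F -> c e
step 5: stack=$ h h e c  input=c e h h $  — match c
step 6: stack=$ h h e  input=e h h $  — match e
step 7: stack=$ h h  input=h h $  — match h
Stack after step 7: $ h (top = h).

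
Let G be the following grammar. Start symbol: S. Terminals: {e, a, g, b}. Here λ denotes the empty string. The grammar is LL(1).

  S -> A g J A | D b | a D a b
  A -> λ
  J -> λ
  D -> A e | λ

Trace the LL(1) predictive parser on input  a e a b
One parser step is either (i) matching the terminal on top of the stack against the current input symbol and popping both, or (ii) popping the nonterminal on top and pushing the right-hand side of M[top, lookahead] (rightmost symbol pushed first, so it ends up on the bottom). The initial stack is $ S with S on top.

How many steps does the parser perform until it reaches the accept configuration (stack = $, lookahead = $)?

     Stack      Input      Action
  1  $ S        a e a b $  expand S -> a D a b
  2  $ b a D a  a e a b $  match a
  3  $ b a D    e a b $    expand D -> A e
  4  $ b a e A  e a b $    expand A -> λ
  5  $ b a e    e a b $    match e
  6  $ b a      a b $      match a
  7  $ b        b $        match b
Accept reached after 7 steps.

7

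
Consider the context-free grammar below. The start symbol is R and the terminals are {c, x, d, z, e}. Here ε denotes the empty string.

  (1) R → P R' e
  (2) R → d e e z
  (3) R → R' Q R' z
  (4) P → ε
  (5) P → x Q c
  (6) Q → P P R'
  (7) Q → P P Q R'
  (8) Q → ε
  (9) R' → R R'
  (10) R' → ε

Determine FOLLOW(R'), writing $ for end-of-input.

FIRST(P) = {ε, x}
FIRST(R) = {d, e, x, z}  (via P R' e, R' Q R' z)
FIRST(R') = {ε, d, e, x, z}  (via R R')
FIRST(Q) = {ε, d, e, x, z}  (via P P R', P P Q R')
FOLLOW(R) includes $ since R is the start symbol.
FOLLOW(Q): in R→R' Q R' z, Q is followed by R' z with FIRST {d, e, x, z}; in P→x Q c, Q is followed by c with FIRST {c}; in Q→P P Q R', Q is followed by R' with FIRST {ε, d, e, x, z}; in Q→P P Q R', the suffix after Q is nullable (adds nothing new). Thus FOLLOW(Q) = {c, d, e, x, z}.
FOLLOW(P): in R→P R' e, P is followed by R' e with FIRST {d, e, x, z}; in Q→P P R' (occurrence 1), P is followed by P R' with FIRST {ε, d, e, x, z}; in Q→P P R' (occurrence 1), the suffix after P is nullable, so FOLLOW(P) ⊇ FOLLOW(Q) = {c, d, e, x, z}; in Q→P P R' (occurrence 2), P is followed by R' with FIRST {ε, d, e, x, z}; in Q→P P R' (occurrence 2), the suffix after P is nullable, so FOLLOW(P) ⊇ FOLLOW(Q) = {c, d, e, x, z}; in Q→P P Q R' (occurrence 1), P is followed by P Q R' with FIRST {ε, d, e, x, z}; in Q→P P Q R' (occurrence 1), the suffix after P is nullable, so FOLLOW(P) ⊇ FOLLOW(Q) = {c, d, e, x, z}; in Q→P P Q R' (occurrence 2), P is followed by Q R' with FIRST {ε, d, e, x, z}; in Q→P P Q R' (occurrence 2), the suffix after P is nullable, so FOLLOW(P) ⊇ FOLLOW(Q) = {c, d, e, x, z}. Thus FOLLOW(P) = {c, d, e, x, z}.
FOLLOW(R'): in R→P R' e, R' is followed by e with FIRST {e}; in R→R' Q R' z (occurrence 1), R' is followed by Q R' z with FIRST {d, e, x, z}; in R→R' Q R' z (occurrence 2), R' is followed by z with FIRST {z}; in Q→P P R', the suffix after R' is empty, so FOLLOW(R') ⊇ FOLLOW(Q) = {c, d, e, x, z}; in Q→P P Q R', the suffix after R' is empty, so FOLLOW(R') ⊇ FOLLOW(Q) = {c, d, e, x, z}; in R'→R R', the suffix after R' is empty (adds nothing new). Thus FOLLOW(R') = {c, d, e, x, z}.
FOLLOW(R): in R'→R R', R is followed by R' with FIRST {ε, d, e, x, z}; in R'→R R', the suffix after R is nullable, so FOLLOW(R) ⊇ FOLLOW(R') = {c, d, e, x, z}. Thus FOLLOW(R) = {$, c, d, e, x, z}.

{c, d, e, x, z}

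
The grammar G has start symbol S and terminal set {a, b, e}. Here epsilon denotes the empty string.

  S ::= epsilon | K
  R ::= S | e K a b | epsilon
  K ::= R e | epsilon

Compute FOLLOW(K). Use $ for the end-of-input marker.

{$, a, e}

FIRST(S) = {epsilon, e}  (via K)
FIRST(R) = {epsilon, e}  (via S)
FIRST(K) = {epsilon, e}  (via R e)
FOLLOW(S) includes $ since S is the start symbol.
FOLLOW(R): in K::=R e, R is followed by e with FIRST {e}. Thus FOLLOW(R) = {e}.
FOLLOW(S): in R::=S, the suffix after S is empty, so FOLLOW(S) ⊇ FOLLOW(R) = {e}. Thus FOLLOW(S) = {$, e}.
FOLLOW(K): in S::=K, the suffix after K is empty, so FOLLOW(K) ⊇ FOLLOW(S) = {$, e}; in R::=e K a b, K is followed by a b with FIRST {a}. Thus FOLLOW(K) = {$, a, e}.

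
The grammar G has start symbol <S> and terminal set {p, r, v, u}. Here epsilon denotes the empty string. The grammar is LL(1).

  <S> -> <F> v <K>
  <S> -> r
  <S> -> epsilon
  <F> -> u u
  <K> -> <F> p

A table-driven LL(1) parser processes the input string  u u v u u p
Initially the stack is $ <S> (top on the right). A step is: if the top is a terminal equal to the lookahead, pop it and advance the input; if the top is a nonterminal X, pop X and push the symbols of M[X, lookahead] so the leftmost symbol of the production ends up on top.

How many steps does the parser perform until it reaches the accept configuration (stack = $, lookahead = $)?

10

      Stack        Input          Action
   1  $ <S>        u u v u u p $  expand <S> -> <F> v <K>
   2  $ <K> v <F>  u u v u u p $  expand <F> -> u u
   3  $ <K> v u u  u u v u u p $  match u
   4  $ <K> v u    u v u u p $    match u
   5  $ <K> v      v u u p $      match v
   6  $ <K>        u u p $        expand <K> -> <F> p
   7  $ p <F>      u u p $        expand <F> -> u u
   8  $ p u u      u u p $        match u
   9  $ p u        u p $          match u
  10  $ p          p $            match p
Accept reached after 10 steps.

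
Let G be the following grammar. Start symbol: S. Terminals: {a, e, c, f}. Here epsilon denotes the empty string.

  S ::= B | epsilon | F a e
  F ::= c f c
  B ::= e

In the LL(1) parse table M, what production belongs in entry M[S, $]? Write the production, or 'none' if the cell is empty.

S ::= epsilon

FIRST(F): from F::=c f c we get {c}. So FIRST(F) = {c}.
FIRST(B): from B::=e we get {e}. So FIRST(B) = {e}.
FIRST(S): from S::=B we get {e}; from S::=epsilon we get {epsilon}; from S::=F a e we get {c}. So FIRST(S) = {epsilon, c, e}.
FOLLOW(S) includes $ since S is the start symbol.
FOLLOW(S): S appears on no right-hand side. Thus FOLLOW(S) = {$}.
For S ::= B: FIRST(B) = {e}, so it goes in M[S, t] for t ∈ {e}.
For S ::= epsilon: FIRST(epsilon) = {epsilon}, so it goes in M[S, t] for t ∈ {}; since epsilon ∈ FIRST, also for every t ∈ FOLLOW(S) = {$}.
For S ::= F a e: FIRST(F a e) = {c}, so it goes in M[S, t] for t ∈ {c}.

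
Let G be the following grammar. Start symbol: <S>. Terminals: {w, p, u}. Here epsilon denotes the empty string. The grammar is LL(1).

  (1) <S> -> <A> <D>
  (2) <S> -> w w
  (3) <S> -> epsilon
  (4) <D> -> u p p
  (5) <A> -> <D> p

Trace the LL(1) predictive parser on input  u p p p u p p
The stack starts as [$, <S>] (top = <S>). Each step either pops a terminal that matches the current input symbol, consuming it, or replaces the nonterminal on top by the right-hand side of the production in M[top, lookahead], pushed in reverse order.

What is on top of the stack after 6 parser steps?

p

     Stack          Input            Action
  1  $ <S>          u p p p u p p $  expand <S> -> <A> <D>
  2  $ <D> <A>      u p p p u p p $  expand <A> -> <D> p
  3  $ <D> p <D>    u p p p u p p $  expand <D> -> u p p
  4  $ <D> p p p u  u p p p u p p $  match u
  5  $ <D> p p p    p p p u p p $    match p
  6  $ <D> p p      p p u p p $      match p
Stack after step 6: $ <D> p (top = p).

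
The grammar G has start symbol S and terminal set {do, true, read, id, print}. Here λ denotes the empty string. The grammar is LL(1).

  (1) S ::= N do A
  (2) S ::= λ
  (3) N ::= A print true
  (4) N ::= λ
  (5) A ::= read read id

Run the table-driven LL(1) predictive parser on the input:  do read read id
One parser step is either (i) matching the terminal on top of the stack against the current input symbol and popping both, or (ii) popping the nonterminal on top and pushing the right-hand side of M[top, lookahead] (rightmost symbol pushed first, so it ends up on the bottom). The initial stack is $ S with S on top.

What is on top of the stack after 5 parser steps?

read

step 1: stack=$ S  input=do read read id $  — expand S ::= N do A
step 2: stack=$ A do N  input=do read read id $  — expand N ::= λ
step 3: stack=$ A do  input=do read read id $  — match do
step 4: stack=$ A  input=read read id $  — expand A ::= read read id
step 5: stack=$ id read read  input=read read id $  — match read
Stack after step 5: $ id read (top = read).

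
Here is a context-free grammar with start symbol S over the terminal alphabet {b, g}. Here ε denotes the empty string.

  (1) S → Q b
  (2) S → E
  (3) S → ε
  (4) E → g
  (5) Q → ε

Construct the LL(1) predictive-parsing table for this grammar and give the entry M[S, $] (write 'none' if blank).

S → ε

FIRST(E): from E→g we get {g}. So FIRST(E) = {g}.
FIRST(Q): from Q→ε we get {ε}. So FIRST(Q) = {ε}.
FIRST(S): from S→Q b we get {b}; from S→E we get {g}; from S→ε we get {ε}. So FIRST(S) = {ε, b, g}.
FOLLOW(S) includes $ since S is the start symbol.
FOLLOW(S): S appears on no right-hand side. Thus FOLLOW(S) = {$}.
For S → Q b: FIRST(Q b) = {b}, so it goes in M[S, t] for t ∈ {b}.
For S → E: FIRST(E) = {g}, so it goes in M[S, t] for t ∈ {g}.
For S → ε: FIRST(ε) = {ε}, so it goes in M[S, t] for t ∈ {}; since ε ∈ FIRST, also for every t ∈ FOLLOW(S) = {$}.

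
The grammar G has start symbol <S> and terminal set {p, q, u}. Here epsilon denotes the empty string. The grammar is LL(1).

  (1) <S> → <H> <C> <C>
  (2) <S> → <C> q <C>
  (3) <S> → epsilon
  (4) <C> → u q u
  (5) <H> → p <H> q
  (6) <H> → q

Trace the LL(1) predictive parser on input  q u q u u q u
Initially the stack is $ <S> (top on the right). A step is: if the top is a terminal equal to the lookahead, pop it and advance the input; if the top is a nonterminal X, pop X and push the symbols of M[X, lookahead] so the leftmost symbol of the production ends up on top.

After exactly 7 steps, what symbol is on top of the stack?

<C>

step 1: stack=$ <S>  input=q u q u u q u $  — expand <S> → <H> <C> <C>
step 2: stack=$ <C> <C> <H>  input=q u q u u q u $  — expand <H> → q
step 3: stack=$ <C> <C> q  input=q u q u u q u $  — match q
step 4: stack=$ <C> <C>  input=u q u u q u $  — expand <C> → u q u
step 5: stack=$ <C> u q u  input=u q u u q u $  — match u
step 6: stack=$ <C> u q  input=q u u q u $  — match q
step 7: stack=$ <C> u  input=u u q u $  — match u
Stack after step 7: $ <C> (top = <C>).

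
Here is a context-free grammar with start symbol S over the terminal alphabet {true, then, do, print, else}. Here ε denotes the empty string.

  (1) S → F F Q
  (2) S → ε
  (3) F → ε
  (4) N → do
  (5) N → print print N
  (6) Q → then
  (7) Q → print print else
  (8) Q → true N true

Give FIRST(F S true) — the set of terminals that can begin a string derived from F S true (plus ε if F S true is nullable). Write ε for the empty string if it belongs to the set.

FIRST(F) = {ε}
FIRST(N) = {do, print}
FIRST(Q) = {print, then, true}
FIRST(S) = {ε, print, then, true}  (via F F Q)
FIRST(F S true): take FIRST of each symbol in turn, carrying on past any symbol whose FIRST contains ε; result {print, then, true}.

{print, then, true}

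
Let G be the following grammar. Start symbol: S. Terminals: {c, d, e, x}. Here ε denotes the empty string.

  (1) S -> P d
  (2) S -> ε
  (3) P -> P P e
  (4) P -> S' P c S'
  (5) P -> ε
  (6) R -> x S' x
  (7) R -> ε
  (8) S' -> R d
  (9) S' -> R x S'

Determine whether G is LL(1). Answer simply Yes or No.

No

FIRST(S) = {ε, d, e, x}
FIRST(P) = {ε, d, e, x}
FIRST(R) = {ε, x}
FIRST(S') = {d, x}
FOLLOW(S) = {$}
FOLLOW(P) = {c, d, e, x}
FOLLOW(R) = {d, x}
FOLLOW(S') = {c, d, e, x}
Cell M[P, d] receives both P -> P P e and P -> S' P c S' and P -> ε — the grammar is not LL(1).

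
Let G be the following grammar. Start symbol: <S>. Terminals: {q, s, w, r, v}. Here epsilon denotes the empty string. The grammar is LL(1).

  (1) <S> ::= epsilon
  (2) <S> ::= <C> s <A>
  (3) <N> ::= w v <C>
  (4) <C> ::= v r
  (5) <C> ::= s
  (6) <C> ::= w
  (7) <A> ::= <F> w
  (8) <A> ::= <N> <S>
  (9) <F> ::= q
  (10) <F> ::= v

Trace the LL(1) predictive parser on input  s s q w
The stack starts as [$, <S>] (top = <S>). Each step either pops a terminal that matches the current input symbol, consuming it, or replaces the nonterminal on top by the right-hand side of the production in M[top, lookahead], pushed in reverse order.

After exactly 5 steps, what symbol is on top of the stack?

step 1: stack=$ <S>  input=s s q w $  — expand <S> ::= <C> s <A>
step 2: stack=$ <A> s <C>  input=s s q w $  — expand <C> ::= s
step 3: stack=$ <A> s s  input=s s q w $  — match s
step 4: stack=$ <A> s  input=s q w $  — match s
step 5: stack=$ <A>  input=q w $  — expand <A> ::= <F> w
Stack after step 5: $ w <F> (top = <F>).

<F>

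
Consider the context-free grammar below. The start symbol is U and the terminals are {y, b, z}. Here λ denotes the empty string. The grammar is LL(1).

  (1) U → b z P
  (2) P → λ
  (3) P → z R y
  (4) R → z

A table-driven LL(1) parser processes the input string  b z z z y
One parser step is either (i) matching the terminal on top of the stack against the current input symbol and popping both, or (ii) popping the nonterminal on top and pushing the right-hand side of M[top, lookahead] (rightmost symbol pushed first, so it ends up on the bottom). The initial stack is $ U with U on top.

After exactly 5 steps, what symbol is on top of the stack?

     Stack    Input        Action
  1  $ U      b z z z y $  expand U → b z P
  2  $ P z b  b z z z y $  match b
  3  $ P z    z z z y $    match z
  4  $ P      z z y $      expand P → z R y
  5  $ y R z  z z y $      match z
Stack after step 5: $ y R (top = R).

R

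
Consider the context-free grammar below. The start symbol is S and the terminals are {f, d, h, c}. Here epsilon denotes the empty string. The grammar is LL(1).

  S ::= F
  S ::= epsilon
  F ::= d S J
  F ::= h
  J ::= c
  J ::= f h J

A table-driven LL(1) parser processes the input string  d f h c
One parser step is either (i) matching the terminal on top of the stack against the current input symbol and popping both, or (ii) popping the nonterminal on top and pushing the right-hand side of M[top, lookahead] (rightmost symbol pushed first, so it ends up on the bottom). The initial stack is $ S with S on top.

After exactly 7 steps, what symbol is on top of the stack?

J

step 1: stack=$ S  input=d f h c $  — expand S ::= F
step 2: stack=$ F  input=d f h c $  — expand F ::= d S J
step 3: stack=$ J S d  input=d f h c $  — match d
step 4: stack=$ J S  input=f h c $  — expand S ::= epsilon
step 5: stack=$ J  input=f h c $  — expand J ::= f h J
step 6: stack=$ J h f  input=f h c $  — match f
step 7: stack=$ J h  input=h c $  — match h
Stack after step 7: $ J (top = J).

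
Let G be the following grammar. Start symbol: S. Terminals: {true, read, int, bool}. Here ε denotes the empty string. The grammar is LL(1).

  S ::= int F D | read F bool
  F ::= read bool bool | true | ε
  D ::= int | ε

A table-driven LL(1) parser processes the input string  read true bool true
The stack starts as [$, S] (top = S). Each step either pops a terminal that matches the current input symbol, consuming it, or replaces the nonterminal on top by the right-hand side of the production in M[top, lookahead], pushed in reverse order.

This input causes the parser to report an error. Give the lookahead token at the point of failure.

step 1: stack=$ S  input=read true bool true $  — expand S ::= read F bool
step 2: stack=$ bool F read  input=read true bool true $  — match read
step 3: stack=$ bool F  input=true bool true $  — expand F ::= true
step 4: stack=$ bool true  input=true bool true $  — match true
step 5: stack=$ bool  input=bool true $  — match bool
step 6: stack=$  input=true $  — error: stack empty but input remains

true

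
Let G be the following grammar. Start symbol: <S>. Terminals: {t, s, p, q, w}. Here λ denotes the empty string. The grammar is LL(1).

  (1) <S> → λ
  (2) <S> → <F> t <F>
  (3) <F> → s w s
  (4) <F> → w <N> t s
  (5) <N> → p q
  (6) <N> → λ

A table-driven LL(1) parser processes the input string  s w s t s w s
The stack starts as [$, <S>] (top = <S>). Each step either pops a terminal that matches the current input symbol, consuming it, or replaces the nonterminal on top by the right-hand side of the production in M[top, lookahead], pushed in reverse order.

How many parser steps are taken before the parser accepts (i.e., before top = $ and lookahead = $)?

      Stack          Input            Action
   1  $ <S>          s w s t s w s $  expand <S> → <F> t <F>
   2  $ <F> t <F>    s w s t s w s $  expand <F> → s w s
   3  $ <F> t s w s  s w s t s w s $  match s
   4  $ <F> t s w    w s t s w s $    match w
   5  $ <F> t s      s t s w s $      match s
   6  $ <F> t        t s w s $        match t
   7  $ <F>          s w s $          expand <F> → s w s
   8  $ s w s        s w s $          match s
   9  $ s w          w s $            match w
  10  $ s            s $              match s
Accept reached after 10 steps.

10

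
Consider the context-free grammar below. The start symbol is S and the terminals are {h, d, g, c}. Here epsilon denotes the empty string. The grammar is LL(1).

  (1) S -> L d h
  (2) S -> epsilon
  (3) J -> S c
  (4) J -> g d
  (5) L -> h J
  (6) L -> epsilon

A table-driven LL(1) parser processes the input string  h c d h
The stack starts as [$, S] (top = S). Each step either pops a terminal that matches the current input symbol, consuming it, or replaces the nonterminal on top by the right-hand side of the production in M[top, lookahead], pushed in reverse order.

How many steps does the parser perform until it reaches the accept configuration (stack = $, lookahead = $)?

8

step 1: stack=$ S  input=h c d h $  — expand S -> L d h
step 2: stack=$ h d L  input=h c d h $  — expand L -> h J
step 3: stack=$ h d J h  input=h c d h $  — match h
step 4: stack=$ h d J  input=c d h $  — expand J -> S c
step 5: stack=$ h d c S  input=c d h $  — expand S -> epsilon
step 6: stack=$ h d c  input=c d h $  — match c
step 7: stack=$ h d  input=d h $  — match d
step 8: stack=$ h  input=h $  — match h
Accept reached after 8 steps.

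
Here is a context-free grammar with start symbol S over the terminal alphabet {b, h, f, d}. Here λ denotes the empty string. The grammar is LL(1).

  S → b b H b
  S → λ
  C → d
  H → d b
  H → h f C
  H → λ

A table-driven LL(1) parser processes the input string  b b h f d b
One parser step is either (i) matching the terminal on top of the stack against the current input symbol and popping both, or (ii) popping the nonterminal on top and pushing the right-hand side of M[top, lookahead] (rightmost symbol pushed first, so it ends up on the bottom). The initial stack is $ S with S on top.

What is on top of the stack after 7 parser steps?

step 1: stack=$ S  input=b b h f d b $  — expand S → b b H b
step 2: stack=$ b H b b  input=b b h f d b $  — match b
step 3: stack=$ b H b  input=b h f d b $  — match b
step 4: stack=$ b H  input=h f d b $  — expand H → h f C
step 5: stack=$ b C f h  input=h f d b $  — match h
step 6: stack=$ b C f  input=f d b $  — match f
step 7: stack=$ b C  input=d b $  — expand C → d
Stack after step 7: $ b d (top = d).

d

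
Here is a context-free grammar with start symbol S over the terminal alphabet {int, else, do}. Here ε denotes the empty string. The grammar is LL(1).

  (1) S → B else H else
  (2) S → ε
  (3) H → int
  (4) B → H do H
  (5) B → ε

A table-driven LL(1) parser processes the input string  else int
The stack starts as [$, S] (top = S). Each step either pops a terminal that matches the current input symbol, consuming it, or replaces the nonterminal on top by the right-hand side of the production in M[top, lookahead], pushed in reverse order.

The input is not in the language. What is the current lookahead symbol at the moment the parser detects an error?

$

     Stack            Input       Action
  1  $ S              else int $  expand S → B else H else
  2  $ else H else B  else int $  expand B → ε
  3  $ else H else    else int $  match else
  4  $ else H         int $       expand H → int
  5  $ else int       int $       match int
  6  $ else           $           error: top is terminal else but lookahead is $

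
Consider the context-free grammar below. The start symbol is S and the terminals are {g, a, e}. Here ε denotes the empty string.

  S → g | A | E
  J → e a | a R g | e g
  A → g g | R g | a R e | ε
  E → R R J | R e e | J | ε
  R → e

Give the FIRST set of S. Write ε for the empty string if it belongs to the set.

FIRST(J): from J→e a we get {e}; from J→a R g we get {a}; from J→e g we get {e}. So FIRST(J) = {a, e}.
FIRST(R): from R→e we get {e}. So FIRST(R) = {e}.
FIRST(A): from A→g g we get {g}; from A→R g we get {e}; from A→a R e we get {a}; from A→ε we get {ε}. So FIRST(A) = {ε, a, e, g}.
FIRST(E): from E→R R J we get {e}; from E→R e e we get {e}; from E→J we get {a, e}; from E→ε we get {ε}. So FIRST(E) = {ε, a, e}.
FIRST(S): from S→g we get {g}; from S→A we get {ε, a, e, g}; from S→E we get {ε, a, e}. So FIRST(S) = {ε, a, e, g}.

{ε, a, e, g}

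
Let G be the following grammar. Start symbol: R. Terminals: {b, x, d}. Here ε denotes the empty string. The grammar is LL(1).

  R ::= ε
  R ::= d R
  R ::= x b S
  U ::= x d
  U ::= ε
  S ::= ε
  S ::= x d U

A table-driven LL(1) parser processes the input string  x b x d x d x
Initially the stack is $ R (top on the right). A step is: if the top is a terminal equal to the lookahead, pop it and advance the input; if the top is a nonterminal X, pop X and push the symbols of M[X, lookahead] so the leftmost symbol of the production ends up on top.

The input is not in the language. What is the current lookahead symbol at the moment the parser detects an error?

x

step 1: stack=$ R  input=x b x d x d x $  — expand R ::= x b S
step 2: stack=$ S b x  input=x b x d x d x $  — match x
step 3: stack=$ S b  input=b x d x d x $  — match b
step 4: stack=$ S  input=x d x d x $  — expand S ::= x d U
step 5: stack=$ U d x  input=x d x d x $  — match x
step 6: stack=$ U d  input=d x d x $  — match d
step 7: stack=$ U  input=x d x $  — expand U ::= x d
step 8: stack=$ d x  input=x d x $  — match x
step 9: stack=$ d  input=d x $  — match d
step 10: stack=$  input=x $  — error: stack empty but input remains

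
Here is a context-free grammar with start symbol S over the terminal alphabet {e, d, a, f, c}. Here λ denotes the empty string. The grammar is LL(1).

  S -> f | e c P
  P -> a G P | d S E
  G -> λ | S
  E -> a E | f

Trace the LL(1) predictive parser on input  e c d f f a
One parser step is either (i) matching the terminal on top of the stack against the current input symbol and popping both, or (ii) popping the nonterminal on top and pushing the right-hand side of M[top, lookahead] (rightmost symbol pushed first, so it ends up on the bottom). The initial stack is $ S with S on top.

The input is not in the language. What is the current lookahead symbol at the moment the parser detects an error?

      Stack    Input          Action
   1  $ S      e c d f f a $  expand S -> e c P
   2  $ P c e  e c d f f a $  match e
   3  $ P c    c d f f a $    match c
   4  $ P      d f f a $      expand P -> d S E
   5  $ E S d  d f f a $      match d
   6  $ E S    f f a $        expand S -> f
   7  $ E f    f f a $        match f
   8  $ E      f a $          expand E -> f
   9  $ f      f a $          match f
  10  $        a $            error: stack empty but input remains

a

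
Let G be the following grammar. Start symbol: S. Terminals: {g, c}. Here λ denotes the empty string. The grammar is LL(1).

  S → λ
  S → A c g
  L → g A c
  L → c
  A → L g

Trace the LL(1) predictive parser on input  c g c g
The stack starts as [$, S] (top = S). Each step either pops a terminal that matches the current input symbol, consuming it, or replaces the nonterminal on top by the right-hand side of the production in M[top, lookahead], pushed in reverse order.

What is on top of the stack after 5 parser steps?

c

step 1: stack=$ S  input=c g c g $  — expand S → A c g
step 2: stack=$ g c A  input=c g c g $  — expand A → L g
step 3: stack=$ g c g L  input=c g c g $  — expand L → c
step 4: stack=$ g c g c  input=c g c g $  — match c
step 5: stack=$ g c g  input=g c g $  — match g
Stack after step 5: $ g c (top = c).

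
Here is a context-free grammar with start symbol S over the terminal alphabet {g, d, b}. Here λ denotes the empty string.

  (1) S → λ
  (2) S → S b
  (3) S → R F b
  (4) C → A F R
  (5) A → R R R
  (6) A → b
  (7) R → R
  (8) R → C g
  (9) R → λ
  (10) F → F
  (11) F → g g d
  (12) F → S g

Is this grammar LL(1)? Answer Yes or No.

No

FIRST(S) = {λ, b, g}
FIRST(C) = {b, g}
FIRST(A) = {λ, b, g}
FIRST(R) = {λ, b, g}
FIRST(F) = {b, g}
FOLLOW(S) = {$, b, g}
FOLLOW(C) = {g}
FOLLOW(A) = {b, g}
FOLLOW(R) = {b, g}
FOLLOW(F) = {b, g}
Cell M[A, b] receives both A → R R R and A → b — the grammar is not LL(1).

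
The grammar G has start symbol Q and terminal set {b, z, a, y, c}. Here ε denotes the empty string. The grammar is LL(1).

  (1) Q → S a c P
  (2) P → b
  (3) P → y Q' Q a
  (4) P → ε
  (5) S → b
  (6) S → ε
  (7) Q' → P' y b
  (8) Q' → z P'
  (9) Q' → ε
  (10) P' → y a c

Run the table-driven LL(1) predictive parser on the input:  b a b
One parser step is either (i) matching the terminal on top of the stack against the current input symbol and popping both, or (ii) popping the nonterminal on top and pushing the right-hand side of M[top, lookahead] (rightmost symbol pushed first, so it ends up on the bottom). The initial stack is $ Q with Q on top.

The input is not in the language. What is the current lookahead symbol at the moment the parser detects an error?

step 1: stack=$ Q  input=b a b $  — expand Q → S a c P
step 2: stack=$ P c a S  input=b a b $  — expand S → b
step 3: stack=$ P c a b  input=b a b $  — match b
step 4: stack=$ P c a  input=a b $  — match a
step 5: stack=$ P c  input=b $  — error: top is terminal c but lookahead is b

b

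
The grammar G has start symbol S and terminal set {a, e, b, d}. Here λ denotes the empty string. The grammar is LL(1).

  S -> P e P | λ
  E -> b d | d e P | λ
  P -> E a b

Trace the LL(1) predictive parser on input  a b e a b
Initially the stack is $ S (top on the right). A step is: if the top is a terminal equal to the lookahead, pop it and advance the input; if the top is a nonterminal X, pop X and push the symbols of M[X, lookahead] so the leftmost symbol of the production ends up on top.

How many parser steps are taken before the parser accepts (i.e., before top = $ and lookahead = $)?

10

      Stack        Input        Action
   1  $ S          a b e a b $  expand S -> P e P
   2  $ P e P      a b e a b $  expand P -> E a b
   3  $ P e b a E  a b e a b $  expand E -> λ
   4  $ P e b a    a b e a b $  match a
   5  $ P e b      b e a b $    match b
   6  $ P e        e a b $      match e
   7  $ P          a b $        expand P -> E a b
   8  $ b a E      a b $        expand E -> λ
   9  $ b a        a b $        match a
  10  $ b          b $          match b
Accept reached after 10 steps.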